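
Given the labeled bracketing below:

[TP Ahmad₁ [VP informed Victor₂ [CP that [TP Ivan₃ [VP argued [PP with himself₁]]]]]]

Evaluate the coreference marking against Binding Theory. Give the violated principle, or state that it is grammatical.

Principle A

The two coindexed NPs are *Ahmad₁* and *himself₁*.
*himself₁* is an anaphor. Principle A requires it to be bound within its binding domain — the embedded TP, whose subject is Ivan₃.
Within that domain it is c-commanded by *Ivan₃*, which does not share its index.
*Ahmad₁* does c-command the anaphor, but from outside its binding domain.
The anaphor is unbound in its domain → Principle A violation.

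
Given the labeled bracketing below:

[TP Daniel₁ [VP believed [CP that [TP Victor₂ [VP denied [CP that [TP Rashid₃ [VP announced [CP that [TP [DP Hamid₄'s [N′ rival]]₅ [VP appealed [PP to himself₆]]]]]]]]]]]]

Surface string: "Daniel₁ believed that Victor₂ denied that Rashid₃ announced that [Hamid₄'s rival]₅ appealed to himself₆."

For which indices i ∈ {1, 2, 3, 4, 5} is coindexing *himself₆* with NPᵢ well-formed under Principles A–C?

{5}

*himself* is an anaphor, so Principle A applies: it must be bound in its binding domain.
Binding domain of *himself₆*: the embedded TP, whose subject is [Hamid₄'s rival]₅.
*Daniel₁* c-commands the anaphor but is outside its binding domain → cannot satisfy Principle A.
*Victor₂* c-commands the anaphor but is outside its binding domain → cannot satisfy Principle A.
*Rashid₃* c-commands the anaphor but is outside its binding domain → cannot satisfy Principle A.
*Hamid₄* does not c-command the anaphor → cannot bind it.
*[Hamid₄'s rival]₅* c-commands the anaphor within its binding domain → licit binder.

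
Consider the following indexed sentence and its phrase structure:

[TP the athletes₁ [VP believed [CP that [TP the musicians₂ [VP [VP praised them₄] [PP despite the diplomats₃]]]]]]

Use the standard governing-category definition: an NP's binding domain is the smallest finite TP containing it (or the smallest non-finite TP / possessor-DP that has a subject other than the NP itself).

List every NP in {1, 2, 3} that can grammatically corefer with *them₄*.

*them* is a pronoun, so Principle B applies: it must be free in its binding domain.
Binding domain of *them₄*: the embedded TP, whose subject is the musicians₂.
*the athletes₁* c-commands the pronoun but from outside its binding domain, and is not c-commanded by it → coindexation permitted.
*the musicians₂* c-commands the pronoun within its binding domain → coindexation would violate Principle B.
*the diplomats₃* and the pronoun do not c-command one another → neither Principle B nor Principle C is at stake; coindexation permitted.

{1, 3}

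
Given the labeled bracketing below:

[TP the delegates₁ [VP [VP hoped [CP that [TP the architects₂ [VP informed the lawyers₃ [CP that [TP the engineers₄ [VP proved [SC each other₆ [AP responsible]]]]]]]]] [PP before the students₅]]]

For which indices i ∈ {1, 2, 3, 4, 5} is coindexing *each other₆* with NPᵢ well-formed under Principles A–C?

{4}

*each other* is an anaphor, so Principle A applies: it must be bound in its binding domain.
Binding domain of *each other₆*: the embedded TP, whose subject is the engineers₄.
*the delegates₁* c-commands the anaphor but is outside its binding domain → cannot satisfy Principle A.
*the architects₂* c-commands the anaphor but is outside its binding domain → cannot satisfy Principle A.
*the lawyers₃* c-commands the anaphor but is outside its binding domain → cannot satisfy Principle A.
*the engineers₄* c-commands the anaphor within its binding domain → licit binder.
*the students₅* does not c-command the anaphor → cannot bind it.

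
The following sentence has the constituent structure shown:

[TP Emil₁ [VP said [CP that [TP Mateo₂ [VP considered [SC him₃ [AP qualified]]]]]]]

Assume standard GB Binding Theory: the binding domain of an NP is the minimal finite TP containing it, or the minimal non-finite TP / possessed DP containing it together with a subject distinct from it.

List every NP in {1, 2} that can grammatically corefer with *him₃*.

*him* is a pronoun, so Principle B applies: it must be free in its binding domain.
Binding domain of *him₃*: the embedded TP, whose subject is Mateo₂.
*Emil₁* c-commands the pronoun but from outside its binding domain, and is not c-commanded by it → coindexation permitted.
*Mateo₂* c-commands the pronoun within its binding domain → coindexation would violate Principle B.

{1}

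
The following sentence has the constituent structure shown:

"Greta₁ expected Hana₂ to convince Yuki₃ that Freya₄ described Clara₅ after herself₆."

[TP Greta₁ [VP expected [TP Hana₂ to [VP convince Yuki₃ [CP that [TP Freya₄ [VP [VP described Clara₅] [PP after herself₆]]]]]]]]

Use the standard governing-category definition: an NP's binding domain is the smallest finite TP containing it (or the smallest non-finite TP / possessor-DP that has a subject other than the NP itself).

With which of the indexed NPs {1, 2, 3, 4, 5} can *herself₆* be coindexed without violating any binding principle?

{4}

*herself* is an anaphor, so Principle A applies: it must be bound in its binding domain.
Binding domain of *herself₆*: the embedded TP, whose subject is Freya₄.
*Greta₁* c-commands the anaphor but is outside its binding domain → cannot satisfy Principle A.
*Hana₂* c-commands the anaphor but is outside its binding domain → cannot satisfy Principle A.
*Yuki₃* c-commands the anaphor but is outside its binding domain → cannot satisfy Principle A.
*Freya₄* c-commands the anaphor within its binding domain → licit binder.
*Clara₅* does not c-command the anaphor → cannot bind it.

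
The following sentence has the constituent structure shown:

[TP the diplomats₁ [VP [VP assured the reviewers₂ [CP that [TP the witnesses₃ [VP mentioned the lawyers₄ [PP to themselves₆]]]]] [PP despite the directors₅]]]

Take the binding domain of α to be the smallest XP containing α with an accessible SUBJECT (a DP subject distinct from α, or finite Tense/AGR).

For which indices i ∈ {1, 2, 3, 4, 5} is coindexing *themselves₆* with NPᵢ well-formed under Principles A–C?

*themselves* is an anaphor, so Principle A applies: it must be bound in its binding domain.
Binding domain of *themselves₆*: the embedded TP, whose subject is the witnesses₃.
*the diplomats₁* c-commands the anaphor but is outside its binding domain → cannot satisfy Principle A.
*the reviewers₂* c-commands the anaphor but is outside its binding domain → cannot satisfy Principle A.
*the witnesses₃* c-commands the anaphor within its binding domain → licit binder.
*the lawyers₄* c-commands the anaphor within its binding domain → licit binder.
*the directors₅* does not c-command the anaphor → cannot bind it.

{3, 4}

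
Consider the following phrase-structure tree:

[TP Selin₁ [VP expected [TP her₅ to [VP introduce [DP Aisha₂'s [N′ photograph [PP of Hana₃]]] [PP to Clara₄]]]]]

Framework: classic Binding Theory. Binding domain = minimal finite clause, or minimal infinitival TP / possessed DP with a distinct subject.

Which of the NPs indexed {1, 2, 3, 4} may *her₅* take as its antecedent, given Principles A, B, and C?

none

*her* is a pronoun, so Principle B applies: it must be free in its binding domain.
Binding domain of *her₅*: the matrix TP, whose subject is Selin₁.
*Selin₁* c-commands the pronoun within its binding domain → coindexation would violate Principle B.
*Aisha₂*: the pronoun c-commands this R-expression → coindexation would violate Principle C on *Aisha₂*.
*Hana₃*: the pronoun c-commands this R-expression → coindexation would violate Principle C on *Hana₃*.
*Clara₄*: the pronoun c-commands this R-expression → coindexation would violate Principle C on *Clara₄*.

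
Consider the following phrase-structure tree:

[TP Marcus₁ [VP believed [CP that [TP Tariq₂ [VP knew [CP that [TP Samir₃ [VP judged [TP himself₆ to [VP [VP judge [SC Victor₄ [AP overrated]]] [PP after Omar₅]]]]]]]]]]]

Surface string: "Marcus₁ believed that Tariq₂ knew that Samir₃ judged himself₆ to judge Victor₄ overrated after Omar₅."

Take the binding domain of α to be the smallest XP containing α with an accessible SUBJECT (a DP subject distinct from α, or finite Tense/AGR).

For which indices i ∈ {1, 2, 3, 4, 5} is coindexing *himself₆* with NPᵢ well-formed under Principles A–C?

{3}

*himself* is an anaphor, so Principle A applies: it must be bound in its binding domain.
Binding domain of *himself₆*: the embedded TP, whose subject is Samir₃.
*Marcus₁* c-commands the anaphor but is outside its binding domain → cannot satisfy Principle A.
*Tariq₂* c-commands the anaphor but is outside its binding domain → cannot satisfy Principle A.
*Samir₃* c-commands the anaphor within its binding domain → licit binder.
*Victor₄* does not c-command the anaphor → cannot bind it.
*Omar₅* does not c-command the anaphor → cannot bind it.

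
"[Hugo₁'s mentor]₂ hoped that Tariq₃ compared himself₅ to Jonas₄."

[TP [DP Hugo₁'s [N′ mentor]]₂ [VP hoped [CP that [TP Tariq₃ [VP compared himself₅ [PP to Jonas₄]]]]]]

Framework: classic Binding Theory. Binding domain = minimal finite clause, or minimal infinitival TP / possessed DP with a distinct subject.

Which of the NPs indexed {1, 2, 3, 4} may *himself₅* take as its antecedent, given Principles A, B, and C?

*himself* is an anaphor, so Principle A applies: it must be bound in its binding domain.
Binding domain of *himself₅*: the embedded TP, whose subject is Tariq₃.
*Hugo₁* does not c-command the anaphor → cannot bind it.
*[Hugo₁'s mentor]₂* c-commands the anaphor but is outside its binding domain → cannot satisfy Principle A.
*Tariq₃* c-commands the anaphor within its binding domain → licit binder.
*Jonas₄* does not c-command the anaphor → cannot bind it.

{3}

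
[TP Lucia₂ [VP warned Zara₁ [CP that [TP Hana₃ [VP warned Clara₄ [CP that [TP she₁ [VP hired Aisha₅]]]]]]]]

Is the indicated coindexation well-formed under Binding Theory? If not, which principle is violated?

grammatical

The two coindexed NPs are *Zara₁* and *she₁*.
*she₁* is a pronoun; nothing c-commands it within its binding domain (the embedded TP.), so Principle B holds trivially.
*Zara₁* is an R-expression; *she₁* does not c-command it, and no other NP shares its index, so Principle C is satisfied.
All principles are respected.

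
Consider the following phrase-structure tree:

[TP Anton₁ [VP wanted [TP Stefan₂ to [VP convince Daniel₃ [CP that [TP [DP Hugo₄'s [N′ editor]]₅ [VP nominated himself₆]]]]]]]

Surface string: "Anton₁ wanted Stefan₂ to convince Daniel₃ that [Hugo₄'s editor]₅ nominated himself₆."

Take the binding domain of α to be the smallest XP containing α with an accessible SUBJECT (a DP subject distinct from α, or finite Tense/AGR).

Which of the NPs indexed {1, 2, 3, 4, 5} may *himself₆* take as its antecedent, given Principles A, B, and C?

*himself* is an anaphor, so Principle A applies: it must be bound in its binding domain.
Binding domain of *himself₆*: the embedded TP, whose subject is [Hugo₄'s editor]₅.
*Anton₁* c-commands the anaphor but is outside its binding domain → cannot satisfy Principle A.
*Stefan₂* c-commands the anaphor but is outside its binding domain → cannot satisfy Principle A.
*Daniel₃* c-commands the anaphor but is outside its binding domain → cannot satisfy Principle A.
*Hugo₄* does not c-command the anaphor → cannot bind it.
*[Hugo₄'s editor]₅* c-commands the anaphor within its binding domain → licit binder.

{5}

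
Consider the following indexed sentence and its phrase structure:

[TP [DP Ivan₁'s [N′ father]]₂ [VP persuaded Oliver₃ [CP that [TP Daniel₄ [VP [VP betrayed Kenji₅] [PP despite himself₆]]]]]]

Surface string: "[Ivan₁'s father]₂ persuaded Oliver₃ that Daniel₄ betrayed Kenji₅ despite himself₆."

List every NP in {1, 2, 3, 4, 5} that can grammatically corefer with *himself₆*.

{4}

*himself* is an anaphor, so Principle A applies: it must be bound in its binding domain.
Binding domain of *himself₆*: the embedded TP, whose subject is Daniel₄.
*Ivan₁* does not c-command the anaphor → cannot bind it.
*[Ivan₁'s father]₂* c-commands the anaphor but is outside its binding domain → cannot satisfy Principle A.
*Oliver₃* c-commands the anaphor but is outside its binding domain → cannot satisfy Principle A.
*Daniel₄* c-commands the anaphor within its binding domain → licit binder.
*Kenji₅* does not c-command the anaphor → cannot bind it.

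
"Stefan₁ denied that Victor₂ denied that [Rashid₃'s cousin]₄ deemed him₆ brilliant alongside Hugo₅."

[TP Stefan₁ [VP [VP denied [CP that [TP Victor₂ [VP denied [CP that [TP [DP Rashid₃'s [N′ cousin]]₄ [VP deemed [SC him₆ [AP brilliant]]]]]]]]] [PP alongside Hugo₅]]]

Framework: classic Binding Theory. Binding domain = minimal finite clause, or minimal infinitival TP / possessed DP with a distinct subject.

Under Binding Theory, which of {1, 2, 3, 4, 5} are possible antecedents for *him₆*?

{1, 2, 3, 5}

*him* is a pronoun, so Principle B applies: it must be free in its binding domain.
Binding domain of *him₆*: the embedded TP, whose subject is [Rashid₃'s cousin]₄.
*Stefan₁* c-commands the pronoun but from outside its binding domain, and is not c-commanded by it → coindexation permitted.
*Victor₂* c-commands the pronoun but from outside its binding domain, and is not c-commanded by it → coindexation permitted.
*Rashid₃* and the pronoun do not c-command one another → neither Principle B nor Principle C is at stake; coindexation permitted.
*[Rashid₃'s cousin]₄* c-commands the pronoun within its binding domain → coindexation would violate Principle B.
*Hugo₅* and the pronoun do not c-command one another → neither Principle B nor Principle C is at stake; coindexation permitted.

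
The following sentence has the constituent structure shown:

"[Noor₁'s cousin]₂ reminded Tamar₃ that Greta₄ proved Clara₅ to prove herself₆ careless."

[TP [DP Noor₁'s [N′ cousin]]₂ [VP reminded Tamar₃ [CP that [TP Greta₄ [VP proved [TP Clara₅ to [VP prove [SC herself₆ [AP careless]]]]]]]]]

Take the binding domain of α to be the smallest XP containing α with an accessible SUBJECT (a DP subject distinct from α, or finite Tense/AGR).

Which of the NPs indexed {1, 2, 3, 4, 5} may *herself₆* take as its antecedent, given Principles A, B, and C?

*herself* is an anaphor, so Principle A applies: it must be bound in its binding domain.
Binding domain of *herself₆*: the embedded TP, whose subject is Clara₅.
*Noor₁* does not c-command the anaphor → cannot bind it.
*[Noor₁'s cousin]₂* c-commands the anaphor but is outside its binding domain → cannot satisfy Principle A.
*Tamar₃* c-commands the anaphor but is outside its binding domain → cannot satisfy Principle A.
*Greta₄* c-commands the anaphor but is outside its binding domain → cannot satisfy Principle A.
*Clara₅* c-commands the anaphor within its binding domain → licit binder.

{5}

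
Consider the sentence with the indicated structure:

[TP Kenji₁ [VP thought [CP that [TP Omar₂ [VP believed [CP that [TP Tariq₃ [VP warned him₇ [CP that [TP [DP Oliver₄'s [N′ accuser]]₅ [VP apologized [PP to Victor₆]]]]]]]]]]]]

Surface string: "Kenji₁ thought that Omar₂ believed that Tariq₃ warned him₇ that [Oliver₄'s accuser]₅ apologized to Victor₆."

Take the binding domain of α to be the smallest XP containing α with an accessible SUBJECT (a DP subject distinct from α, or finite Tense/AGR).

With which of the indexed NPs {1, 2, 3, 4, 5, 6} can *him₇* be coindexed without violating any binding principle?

{1, 2}

*him* is a pronoun, so Principle B applies: it must be free in its binding domain.
Binding domain of *him₇*: the embedded TP, whose subject is Tariq₃.
*Kenji₁* c-commands the pronoun but from outside its binding domain, and is not c-commanded by it → coindexation permitted.
*Omar₂* c-commands the pronoun but from outside its binding domain, and is not c-commanded by it → coindexation permitted.
*Tariq₃* c-commands the pronoun within its binding domain → coindexation would violate Principle B.
*Oliver₄*: the pronoun c-commands this R-expression → coindexation would violate Principle C on *Oliver₄*.
*[Oliver₄'s accuser]₅*: the pronoun c-commands this R-expression → coindexation would violate Principle C on *[Oliver₄'s accuser]₅*.
*Victor₆*: the pronoun c-commands this R-expression → coindexation would violate Principle C on *Victor₆*.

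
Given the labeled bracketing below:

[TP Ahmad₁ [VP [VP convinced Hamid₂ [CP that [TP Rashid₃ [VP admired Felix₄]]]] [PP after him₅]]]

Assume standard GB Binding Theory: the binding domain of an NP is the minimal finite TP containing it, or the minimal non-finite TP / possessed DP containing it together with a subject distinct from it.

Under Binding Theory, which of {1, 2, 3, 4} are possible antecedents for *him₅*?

{2, 3, 4}

*him* is a pronoun, so Principle B applies: it must be free in its binding domain.
Binding domain of *him₅*: the matrix TP, whose subject is Ahmad₁.
*Ahmad₁* c-commands the pronoun within its binding domain → coindexation would violate Principle B.
*Hamid₂* and the pronoun do not c-command one another → neither Principle B nor Principle C is at stake; coindexation permitted.
*Rashid₃* and the pronoun do not c-command one another → neither Principle B nor Principle C is at stake; coindexation permitted.
*Felix₄* and the pronoun do not c-command one another → neither Principle B nor Principle C is at stake; coindexation permitted.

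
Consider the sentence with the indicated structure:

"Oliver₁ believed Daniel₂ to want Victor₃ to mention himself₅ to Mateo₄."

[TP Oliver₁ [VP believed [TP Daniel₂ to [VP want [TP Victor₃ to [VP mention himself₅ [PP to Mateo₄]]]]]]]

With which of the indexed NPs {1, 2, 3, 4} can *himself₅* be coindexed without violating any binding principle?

*himself* is an anaphor, so Principle A applies: it must be bound in its binding domain.
Binding domain of *himself₅*: the embedded TP, whose subject is Victor₃.
*Oliver₁* c-commands the anaphor but is outside its binding domain → cannot satisfy Principle A.
*Daniel₂* c-commands the anaphor but is outside its binding domain → cannot satisfy Principle A.
*Victor₃* c-commands the anaphor within its binding domain → licit binder.
*Mateo₄* does not c-command the anaphor → cannot bind it.

{3}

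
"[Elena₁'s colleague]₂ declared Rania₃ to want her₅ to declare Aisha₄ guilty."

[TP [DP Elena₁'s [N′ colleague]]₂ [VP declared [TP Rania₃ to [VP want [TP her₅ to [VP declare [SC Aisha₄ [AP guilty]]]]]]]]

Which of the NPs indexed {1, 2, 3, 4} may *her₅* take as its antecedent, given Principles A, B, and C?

*her* is a pronoun, so Principle B applies: it must be free in its binding domain.
Binding domain of *her₅*: the embedded TP, whose subject is Rania₃.
*Elena₁* and the pronoun do not c-command one another → neither Principle B nor Principle C is at stake; coindexation permitted.
*[Elena₁'s colleague]₂* c-commands the pronoun but from outside its binding domain, and is not c-commanded by it → coindexation permitted.
*Rania₃* c-commands the pronoun within its binding domain → coindexation would violate Principle B.
*Aisha₄*: the pronoun c-commands this R-expression → coindexation would violate Principle C on *Aisha₄*.

{1, 2}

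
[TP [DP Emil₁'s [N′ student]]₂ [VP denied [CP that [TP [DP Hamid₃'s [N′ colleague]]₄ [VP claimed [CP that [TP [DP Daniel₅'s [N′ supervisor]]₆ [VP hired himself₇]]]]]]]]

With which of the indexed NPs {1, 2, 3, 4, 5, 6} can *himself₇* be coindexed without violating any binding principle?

*himself* is an anaphor, so Principle A applies: it must be bound in its binding domain.
Binding domain of *himself₇*: the embedded TP, whose subject is [Daniel₅'s supervisor]₆.
*Emil₁* does not c-command the anaphor → cannot bind it.
*[Emil₁'s student]₂* c-commands the anaphor but is outside its binding domain → cannot satisfy Principle A.
*Hamid₃* does not c-command the anaphor → cannot bind it.
*[Hamid₃'s colleague]₄* c-commands the anaphor but is outside its binding domain → cannot satisfy Principle A.
*Daniel₅* does not c-command the anaphor → cannot bind it.
*[Daniel₅'s supervisor]₆* c-commands the anaphor within its binding domain → licit binder.

{6}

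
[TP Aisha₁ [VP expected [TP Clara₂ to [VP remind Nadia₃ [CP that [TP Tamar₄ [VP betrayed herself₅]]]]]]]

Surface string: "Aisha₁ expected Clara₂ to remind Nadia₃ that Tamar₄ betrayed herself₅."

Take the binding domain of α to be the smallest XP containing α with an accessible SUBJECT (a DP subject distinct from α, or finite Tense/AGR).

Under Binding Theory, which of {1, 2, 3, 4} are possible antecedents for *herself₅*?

*herself* is an anaphor, so Principle A applies: it must be bound in its binding domain.
Binding domain of *herself₅*: the embedded TP, whose subject is Tamar₄.
*Aisha₁* c-commands the anaphor but is outside its binding domain → cannot satisfy Principle A.
*Clara₂* c-commands the anaphor but is outside its binding domain → cannot satisfy Principle A.
*Nadia₃* c-commands the anaphor but is outside its binding domain → cannot satisfy Principle A.
*Tamar₄* c-commands the anaphor within its binding domain → licit binder.

{4}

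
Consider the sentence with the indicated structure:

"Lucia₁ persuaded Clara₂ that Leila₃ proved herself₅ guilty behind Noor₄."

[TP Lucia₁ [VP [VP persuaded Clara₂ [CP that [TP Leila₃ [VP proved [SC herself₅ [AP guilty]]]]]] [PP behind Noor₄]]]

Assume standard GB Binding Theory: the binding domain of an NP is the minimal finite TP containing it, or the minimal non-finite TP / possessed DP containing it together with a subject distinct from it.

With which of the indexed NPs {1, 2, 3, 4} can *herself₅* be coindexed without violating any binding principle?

*herself* is an anaphor, so Principle A applies: it must be bound in its binding domain.
Binding domain of *herself₅*: the embedded TP, whose subject is Leila₃.
*Lucia₁* c-commands the anaphor but is outside its binding domain → cannot satisfy Principle A.
*Clara₂* c-commands the anaphor but is outside its binding domain → cannot satisfy Principle A.
*Leila₃* c-commands the anaphor within its binding domain → licit binder.
*Noor₄* does not c-command the anaphor → cannot bind it.

{3}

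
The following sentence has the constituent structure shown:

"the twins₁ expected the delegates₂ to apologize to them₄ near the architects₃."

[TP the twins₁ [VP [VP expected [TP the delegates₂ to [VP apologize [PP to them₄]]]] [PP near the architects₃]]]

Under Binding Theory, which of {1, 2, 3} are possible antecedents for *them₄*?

{1, 3}

*them* is a pronoun, so Principle B applies: it must be free in its binding domain.
Binding domain of *them₄*: the embedded TP, whose subject is the delegates₂.
*the twins₁* c-commands the pronoun but from outside its binding domain, and is not c-commanded by it → coindexation permitted.
*the delegates₂* c-commands the pronoun within its binding domain → coindexation would violate Principle B.
*the architects₃* and the pronoun do not c-command one another → neither Principle B nor Principle C is at stake; coindexation permitted.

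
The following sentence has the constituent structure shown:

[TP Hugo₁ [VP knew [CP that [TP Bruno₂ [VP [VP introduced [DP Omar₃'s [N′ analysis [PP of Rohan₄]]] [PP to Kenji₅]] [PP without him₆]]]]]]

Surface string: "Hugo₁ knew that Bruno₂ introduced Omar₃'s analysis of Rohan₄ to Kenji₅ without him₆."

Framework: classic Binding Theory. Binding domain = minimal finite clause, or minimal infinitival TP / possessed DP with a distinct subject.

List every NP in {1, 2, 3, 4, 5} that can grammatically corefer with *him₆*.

*him* is a pronoun, so Principle B applies: it must be free in its binding domain.
Binding domain of *him₆*: the embedded TP, whose subject is Bruno₂.
*Hugo₁* c-commands the pronoun but from outside its binding domain, and is not c-commanded by it → coindexation permitted.
*Bruno₂* c-commands the pronoun within its binding domain → coindexation would violate Principle B.
*Omar₃* and the pronoun do not c-command one another → neither Principle B nor Principle C is at stake; coindexation permitted.
*Rohan₄* and the pronoun do not c-command one another → neither Principle B nor Principle C is at stake; coindexation permitted.
*Kenji₅* and the pronoun do not c-command one another → neither Principle B nor Principle C is at stake; coindexation permitted.

{1, 3, 4, 5}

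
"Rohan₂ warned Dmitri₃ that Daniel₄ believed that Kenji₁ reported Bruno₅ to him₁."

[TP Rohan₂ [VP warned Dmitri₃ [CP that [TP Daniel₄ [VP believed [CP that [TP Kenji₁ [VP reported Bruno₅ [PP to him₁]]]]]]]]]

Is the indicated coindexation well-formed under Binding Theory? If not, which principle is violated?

Principle B

The two coindexed NPs are *Kenji₁* and *him₁*.
*him₁* is a pronoun. Its binding domain is the embedded TP, whose subject is Kenji₁.
*Kenji₁* c-commands it within that domain and carries the same index.
The pronoun is locally bound → Principle B violation.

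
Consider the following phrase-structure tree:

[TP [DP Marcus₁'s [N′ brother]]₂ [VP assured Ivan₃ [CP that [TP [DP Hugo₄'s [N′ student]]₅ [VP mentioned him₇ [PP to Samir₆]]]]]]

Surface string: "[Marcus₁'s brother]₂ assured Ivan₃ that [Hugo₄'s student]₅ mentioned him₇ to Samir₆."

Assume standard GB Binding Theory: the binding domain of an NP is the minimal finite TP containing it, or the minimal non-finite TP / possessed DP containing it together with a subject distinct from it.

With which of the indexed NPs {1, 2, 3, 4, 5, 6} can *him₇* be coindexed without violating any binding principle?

{1, 2, 3, 4}

*him* is a pronoun, so Principle B applies: it must be free in its binding domain.
Binding domain of *him₇*: the embedded TP, whose subject is [Hugo₄'s student]₅.
*Marcus₁* and the pronoun do not c-command one another → neither Principle B nor Principle C is at stake; coindexation permitted.
*[Marcus₁'s brother]₂* c-commands the pronoun but from outside its binding domain, and is not c-commanded by it → coindexation permitted.
*Ivan₃* c-commands the pronoun but from outside its binding domain, and is not c-commanded by it → coindexation permitted.
*Hugo₄* and the pronoun do not c-command one another → neither Principle B nor Principle C is at stake; coindexation permitted.
*[Hugo₄'s student]₅* c-commands the pronoun within its binding domain → coindexation would violate Principle B.
*Samir₆*: the pronoun c-commands this R-expression → coindexation would violate Principle C on *Samir₆*.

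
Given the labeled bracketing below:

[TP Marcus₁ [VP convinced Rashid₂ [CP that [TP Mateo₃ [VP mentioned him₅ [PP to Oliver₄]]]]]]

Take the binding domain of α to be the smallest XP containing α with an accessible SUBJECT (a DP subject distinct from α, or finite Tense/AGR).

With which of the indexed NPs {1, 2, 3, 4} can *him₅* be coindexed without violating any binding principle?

{1, 2}

*him* is a pronoun, so Principle B applies: it must be free in its binding domain.
Binding domain of *him₅*: the embedded TP, whose subject is Mateo₃.
*Marcus₁* c-commands the pronoun but from outside its binding domain, and is not c-commanded by it → coindexation permitted.
*Rashid₂* c-commands the pronoun but from outside its binding domain, and is not c-commanded by it → coindexation permitted.
*Mateo₃* c-commands the pronoun within its binding domain → coindexation would violate Principle B.
*Oliver₄*: the pronoun c-commands this R-expression → coindexation would violate Principle C on *Oliver₄*.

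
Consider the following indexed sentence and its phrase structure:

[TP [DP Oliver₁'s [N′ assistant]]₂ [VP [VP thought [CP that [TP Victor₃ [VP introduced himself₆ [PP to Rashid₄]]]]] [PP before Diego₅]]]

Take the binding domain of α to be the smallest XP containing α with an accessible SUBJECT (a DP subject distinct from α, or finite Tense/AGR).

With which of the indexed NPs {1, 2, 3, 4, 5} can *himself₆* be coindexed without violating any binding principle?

{3}

*himself* is an anaphor, so Principle A applies: it must be bound in its binding domain.
Binding domain of *himself₆*: the embedded TP, whose subject is Victor₃.
*Oliver₁* does not c-command the anaphor → cannot bind it.
*[Oliver₁'s assistant]₂* c-commands the anaphor but is outside its binding domain → cannot satisfy Principle A.
*Victor₃* c-commands the anaphor within its binding domain → licit binder.
*Rashid₄* does not c-command the anaphor → cannot bind it.
*Diego₅* does not c-command the anaphor → cannot bind it.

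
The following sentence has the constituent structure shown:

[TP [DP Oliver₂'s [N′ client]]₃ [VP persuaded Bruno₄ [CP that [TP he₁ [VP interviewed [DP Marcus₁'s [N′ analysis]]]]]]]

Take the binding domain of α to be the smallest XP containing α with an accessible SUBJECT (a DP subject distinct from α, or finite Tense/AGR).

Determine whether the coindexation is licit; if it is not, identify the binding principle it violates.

The two coindexed NPs are *he₁* and *Marcus₁*.
*Marcus₁* is an R-expression. Principle C requires it to be free everywhere.
*he₁* c-commands it and carries the same index.
The R-expression is bound → Principle C violation.

Principle C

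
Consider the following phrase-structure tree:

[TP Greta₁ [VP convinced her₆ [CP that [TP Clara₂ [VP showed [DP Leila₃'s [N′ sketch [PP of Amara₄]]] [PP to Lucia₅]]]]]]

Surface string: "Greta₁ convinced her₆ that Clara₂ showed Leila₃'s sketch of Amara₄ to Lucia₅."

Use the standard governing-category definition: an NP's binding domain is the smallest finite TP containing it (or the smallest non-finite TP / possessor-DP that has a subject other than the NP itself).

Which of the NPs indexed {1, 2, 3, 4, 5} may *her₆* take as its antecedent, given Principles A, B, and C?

*her* is a pronoun, so Principle B applies: it must be free in its binding domain.
Binding domain of *her₆*: the matrix TP, whose subject is Greta₁.
*Greta₁* c-commands the pronoun within its binding domain → coindexation would violate Principle B.
*Clara₂*: the pronoun c-commands this R-expression → coindexation would violate Principle C on *Clara₂*.
*Leila₃*: the pronoun c-commands this R-expression → coindexation would violate Principle C on *Leila₃*.
*Amara₄*: the pronoun c-commands this R-expression → coindexation would violate Principle C on *Amara₄*.
*Lucia₅*: the pronoun c-commands this R-expression → coindexation would violate Principle C on *Lucia₅*.

none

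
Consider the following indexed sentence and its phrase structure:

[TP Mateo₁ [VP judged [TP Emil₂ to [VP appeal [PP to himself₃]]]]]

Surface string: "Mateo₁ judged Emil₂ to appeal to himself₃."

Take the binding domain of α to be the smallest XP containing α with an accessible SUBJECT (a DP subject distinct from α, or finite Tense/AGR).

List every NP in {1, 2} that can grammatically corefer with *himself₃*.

*himself* is an anaphor, so Principle A applies: it must be bound in its binding domain.
Binding domain of *himself₃*: the embedded TP, whose subject is Emil₂.
*Mateo₁* c-commands the anaphor but is outside its binding domain → cannot satisfy Principle A.
*Emil₂* c-commands the anaphor within its binding domain → licit binder.

{2}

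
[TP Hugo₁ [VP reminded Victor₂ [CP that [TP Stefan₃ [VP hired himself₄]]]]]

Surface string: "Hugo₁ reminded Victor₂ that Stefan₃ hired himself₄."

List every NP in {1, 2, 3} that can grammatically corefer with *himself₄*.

*himself* is an anaphor, so Principle A applies: it must be bound in its binding domain.
Binding domain of *himself₄*: the embedded TP, whose subject is Stefan₃.
*Hugo₁* c-commands the anaphor but is outside its binding domain → cannot satisfy Principle A.
*Victor₂* c-commands the anaphor but is outside its binding domain → cannot satisfy Principle A.
*Stefan₃* c-commands the anaphor within its binding domain → licit binder.

{3}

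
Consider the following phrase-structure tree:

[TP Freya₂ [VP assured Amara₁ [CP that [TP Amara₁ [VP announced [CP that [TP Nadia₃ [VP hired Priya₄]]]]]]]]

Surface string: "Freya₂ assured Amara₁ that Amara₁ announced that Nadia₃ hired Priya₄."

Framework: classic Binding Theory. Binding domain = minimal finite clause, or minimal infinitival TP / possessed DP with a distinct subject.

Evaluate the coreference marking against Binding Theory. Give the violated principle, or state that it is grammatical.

The two coindexed NPs are *Amara₁* (the lower occurrence) and *Amara₁* (the higher occurrence).
*Amara₁* (the lower occurrence) is an R-expression. Principle C requires it to be free everywhere.
*Amara₁* (the higher occurrence) c-commands it and carries the same index.
The R-expression is bound → Principle C violation.

Principle C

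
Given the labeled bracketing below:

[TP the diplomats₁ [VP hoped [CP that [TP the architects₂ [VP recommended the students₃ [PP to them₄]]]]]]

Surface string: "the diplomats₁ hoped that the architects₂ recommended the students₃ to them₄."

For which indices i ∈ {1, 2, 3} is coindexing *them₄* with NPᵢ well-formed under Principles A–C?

*them* is a pronoun, so Principle B applies: it must be free in its binding domain.
Binding domain of *them₄*: the embedded TP, whose subject is the architects₂.
*the diplomats₁* c-commands the pronoun but from outside its binding domain, and is not c-commanded by it → coindexation permitted.
*the architects₂* c-commands the pronoun within its binding domain → coindexation would violate Principle B.
*the students₃* c-commands the pronoun within its binding domain → coindexation would violate Principle B.

{1}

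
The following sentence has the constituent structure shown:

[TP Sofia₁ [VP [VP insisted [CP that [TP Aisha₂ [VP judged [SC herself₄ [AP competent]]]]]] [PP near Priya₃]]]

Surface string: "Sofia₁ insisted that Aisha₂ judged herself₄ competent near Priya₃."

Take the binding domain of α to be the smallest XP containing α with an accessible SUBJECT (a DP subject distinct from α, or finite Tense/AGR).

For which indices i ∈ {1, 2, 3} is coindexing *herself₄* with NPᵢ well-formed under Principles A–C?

{2}

*herself* is an anaphor, so Principle A applies: it must be bound in its binding domain.
Binding domain of *herself₄*: the embedded TP, whose subject is Aisha₂.
*Sofia₁* c-commands the anaphor but is outside its binding domain → cannot satisfy Principle A.
*Aisha₂* c-commands the anaphor within its binding domain → licit binder.
*Priya₃* does not c-command the anaphor → cannot bind it.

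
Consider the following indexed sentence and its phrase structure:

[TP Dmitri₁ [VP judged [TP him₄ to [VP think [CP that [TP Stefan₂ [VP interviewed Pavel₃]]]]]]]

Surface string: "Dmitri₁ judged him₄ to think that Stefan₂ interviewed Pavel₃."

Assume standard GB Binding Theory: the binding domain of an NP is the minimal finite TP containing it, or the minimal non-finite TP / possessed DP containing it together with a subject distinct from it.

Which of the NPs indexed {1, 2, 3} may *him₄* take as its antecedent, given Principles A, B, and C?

none

*him* is a pronoun, so Principle B applies: it must be free in its binding domain.
Binding domain of *him₄*: the matrix TP, whose subject is Dmitri₁.
*Dmitri₁* c-commands the pronoun within its binding domain → coindexation would violate Principle B.
*Stefan₂*: the pronoun c-commands this R-expression → coindexation would violate Principle C on *Stefan₂*.
*Pavel₃*: the pronoun c-commands this R-expression → coindexation would violate Principle C on *Pavel₃*.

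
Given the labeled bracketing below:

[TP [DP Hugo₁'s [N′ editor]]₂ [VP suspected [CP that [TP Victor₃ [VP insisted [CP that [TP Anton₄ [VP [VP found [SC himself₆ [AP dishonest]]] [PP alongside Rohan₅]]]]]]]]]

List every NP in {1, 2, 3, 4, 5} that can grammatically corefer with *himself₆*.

*himself* is an anaphor, so Principle A applies: it must be bound in its binding domain.
Binding domain of *himself₆*: the embedded TP, whose subject is Anton₄.
*Hugo₁* does not c-command the anaphor → cannot bind it.
*[Hugo₁'s editor]₂* c-commands the anaphor but is outside its binding domain → cannot satisfy Principle A.
*Victor₃* c-commands the anaphor but is outside its binding domain → cannot satisfy Principle A.
*Anton₄* c-commands the anaphor within its binding domain → licit binder.
*Rohan₅* does not c-command the anaphor → cannot bind it.

{4}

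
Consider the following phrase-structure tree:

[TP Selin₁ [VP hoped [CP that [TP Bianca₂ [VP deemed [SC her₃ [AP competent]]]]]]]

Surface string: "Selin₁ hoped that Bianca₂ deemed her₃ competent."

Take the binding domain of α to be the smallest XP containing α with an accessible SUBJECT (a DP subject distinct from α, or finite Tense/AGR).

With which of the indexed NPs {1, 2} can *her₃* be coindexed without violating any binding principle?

*her* is a pronoun, so Principle B applies: it must be free in its binding domain.
Binding domain of *her₃*: the embedded TP, whose subject is Bianca₂.
*Selin₁* c-commands the pronoun but from outside its binding domain, and is not c-commanded by it → coindexation permitted.
*Bianca₂* c-commands the pronoun within its binding domain → coindexation would violate Principle B.

{1}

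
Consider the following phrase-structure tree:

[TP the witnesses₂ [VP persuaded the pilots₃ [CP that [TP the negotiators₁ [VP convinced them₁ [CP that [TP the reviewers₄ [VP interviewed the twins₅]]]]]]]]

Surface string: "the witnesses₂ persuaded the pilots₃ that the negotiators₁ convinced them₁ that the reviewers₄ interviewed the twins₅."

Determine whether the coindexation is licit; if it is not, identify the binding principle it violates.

The two coindexed NPs are *the negotiators₁* and *them₁*.
*them₁* is a pronoun. Its binding domain is the embedded TP, whose subject is the negotiators₁.
*the negotiators₁* c-commands it within that domain and carries the same index.
The pronoun is locally bound → Principle B violation.

Principle B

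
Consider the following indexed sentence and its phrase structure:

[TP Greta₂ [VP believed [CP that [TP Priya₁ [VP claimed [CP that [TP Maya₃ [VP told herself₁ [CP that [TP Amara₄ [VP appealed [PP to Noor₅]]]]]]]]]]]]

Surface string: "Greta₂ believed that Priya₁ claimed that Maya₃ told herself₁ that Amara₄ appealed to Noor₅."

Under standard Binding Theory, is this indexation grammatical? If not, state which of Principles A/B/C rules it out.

Principle A

The two coindexed NPs are *Priya₁* and *herself₁*.
*herself₁* is an anaphor. Principle A requires it to be bound within its binding domain — the embedded TP, whose subject is Maya₃.
Within that domain it is c-commanded by *Maya₃*, which does not share its index.
*Priya₁* does c-command the anaphor, but from outside its binding domain.
The anaphor is unbound in its domain → Principle A violation.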